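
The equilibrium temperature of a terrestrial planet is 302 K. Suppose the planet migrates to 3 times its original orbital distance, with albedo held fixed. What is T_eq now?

T_eq ≈ 174 K

T_eq ∝ L^(1/4) · d^(−1/2).
T′ = 302 / 3^(1/2) = 174 K.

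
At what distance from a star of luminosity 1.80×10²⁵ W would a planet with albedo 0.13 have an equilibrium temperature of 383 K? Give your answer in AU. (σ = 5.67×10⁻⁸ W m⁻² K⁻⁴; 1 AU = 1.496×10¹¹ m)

d ≈ 0.107 AU

From T_eq⁴ = L(1−A)/(16πσd²): d = √[L(1−A)/(16πσT_eq⁴)].
d = √[1.80×10²⁵ × 0.87 / (16π × 5.67×10⁻⁸ × (383)⁴)] = 1.60×10¹⁰ m = 0.107 AU.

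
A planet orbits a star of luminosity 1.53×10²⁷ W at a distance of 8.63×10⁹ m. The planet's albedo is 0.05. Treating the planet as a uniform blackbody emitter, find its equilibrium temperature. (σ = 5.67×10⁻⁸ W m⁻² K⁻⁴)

Flux: S = L/(4πd²) = 1.53×10²⁷/(4π×(8.63×10⁹)²) = 1.63×10⁶ W m⁻².
Energy balance: absorbed = emitted ⇒ πR²·S(1−A) = 4πR²·σT_eq⁴, so T_eq⁴ = S(1−A)/(4σ).
T_eq = [1.63×10⁶ × 0.95 / (4 × 5.67×10⁻⁸)]^(1/4) = (6.85×10¹²)^(1/4) = 1620 K.

T_eq ≈ 1620 K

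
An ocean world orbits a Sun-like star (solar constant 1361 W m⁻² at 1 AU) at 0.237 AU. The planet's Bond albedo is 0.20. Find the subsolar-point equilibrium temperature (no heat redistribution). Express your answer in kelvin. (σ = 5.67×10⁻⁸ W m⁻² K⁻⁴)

Flux at 0.237 AU: S = 1361/0.237² = 2.42×10⁴ W m⁻².
At the subsolar point the surface absorbs S(1−A) and emits σT⁴ per unit area — no factor of 4, since only the local patch is in balance.
T = [2.42×10⁴ × 0.80 / 5.67×10⁻⁸]^(1/4) = (3.42×10¹¹)^(1/4) = 765 K.

T_ss ≈ 765 K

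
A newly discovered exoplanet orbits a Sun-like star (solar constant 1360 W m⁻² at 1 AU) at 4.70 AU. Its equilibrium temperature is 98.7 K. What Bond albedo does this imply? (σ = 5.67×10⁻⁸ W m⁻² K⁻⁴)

A ≈ 0.65

Flux at 4.70 AU: S = 1360/4.70² = 61.6 W m⁻².
From T_eq⁴ = S(1−A)/(4σ): 1−A = 4σT_eq⁴/S.
1−A = 4 × 5.67×10⁻⁸ × (98.7)⁴ / 61.6 = 0.350.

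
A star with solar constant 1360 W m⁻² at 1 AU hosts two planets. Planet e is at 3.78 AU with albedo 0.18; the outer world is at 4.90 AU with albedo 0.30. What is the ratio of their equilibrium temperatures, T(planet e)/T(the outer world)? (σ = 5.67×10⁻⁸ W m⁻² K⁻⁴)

T₁/T₂ ≈ 1.184

T_eq = [S₀(1−A)/(4σd²)]^(1/4), so T ∝ (1−A)^(1/4) / √d.
T₁ = [1360×0.82/(4×5.67×10⁻⁸×3.78²)]^(1/4) = 136.20 K.
T₂ = [1360×0.70/(4×5.67×10⁻⁸×4.90²)]^(1/4) = 114.99 K.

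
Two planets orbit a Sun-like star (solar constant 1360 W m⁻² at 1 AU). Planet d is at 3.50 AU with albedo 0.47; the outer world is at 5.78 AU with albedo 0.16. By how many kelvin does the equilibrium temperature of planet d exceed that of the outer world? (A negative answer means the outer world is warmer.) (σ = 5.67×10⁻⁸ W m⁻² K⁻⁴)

T_eq = [S₀(1−A)/(4σd²)]^(1/4), so T ∝ (1−A)^(1/4) / √d.
T₁ = [1360×0.53/(4×5.67×10⁻⁸×3.50²)]^(1/4) = 126.91 K.
T₂ = [1360×0.84/(4×5.67×10⁻⁸×5.78²)]^(1/4) = 110.81 K.

ΔT ≈ 16.1 K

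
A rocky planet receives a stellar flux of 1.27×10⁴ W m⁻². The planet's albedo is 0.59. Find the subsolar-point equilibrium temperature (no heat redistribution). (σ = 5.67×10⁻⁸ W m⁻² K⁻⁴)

At the subsolar point the surface absorbs S(1−A) and emits σT⁴ per unit area — no factor of 4, since only the local patch is in balance.
T = [1.27×10⁴ × 0.41 / 5.67×10⁻⁸]^(1/4) = (9.18×10¹⁰)^(1/4) = 550 K.

T_ss ≈ 550 K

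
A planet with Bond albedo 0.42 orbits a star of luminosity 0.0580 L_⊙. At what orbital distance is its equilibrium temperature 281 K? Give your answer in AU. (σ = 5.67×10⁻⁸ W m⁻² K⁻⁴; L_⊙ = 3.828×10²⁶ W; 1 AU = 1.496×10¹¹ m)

d ≈ 0.180 AU

L = 0.0580 × 3.828×10²⁶ = 2.22×10²⁵ W.
From T_eq⁴ = L(1−A)/(16πσd²): d = √[L(1−A)/(16πσT_eq⁴)].
d = √[2.22×10²⁵ × 0.58 / (16π × 5.67×10⁻⁸ × (281)⁴)] = 2.69×10¹⁰ m = 0.180 AU.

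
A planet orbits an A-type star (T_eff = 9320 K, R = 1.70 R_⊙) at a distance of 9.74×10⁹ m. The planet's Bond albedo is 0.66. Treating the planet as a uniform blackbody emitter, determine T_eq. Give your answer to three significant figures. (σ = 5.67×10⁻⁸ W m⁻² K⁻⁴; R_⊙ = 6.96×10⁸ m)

T_eq ≈ 1750 K

R_⋆ = 1.70 × 6.96×10⁸ = 1.18×10⁹ m.
L = 4πR_⋆²σT_⋆⁴ = 4π(1.18×10⁹)² × 5.67×10⁻⁸ × (9320)⁴ = 7.53×10²⁷ W.
S = L/(4πd²) = 6.31×10⁶ W m⁻².
Energy balance: absorbed = emitted ⇒ πR²·S(1−A) = 4πR²·σT_eq⁴, so T_eq⁴ = S(1−A)/(4σ).
T_eq = [6.31×10⁶ × 0.34 / (4 × 5.67×10⁻⁸)]^(1/4) = (9.46×10¹²)^(1/4) = 1750 K.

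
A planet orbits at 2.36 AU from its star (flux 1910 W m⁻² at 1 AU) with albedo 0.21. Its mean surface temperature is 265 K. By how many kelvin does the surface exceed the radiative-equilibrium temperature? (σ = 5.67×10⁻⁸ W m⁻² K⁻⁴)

S = 1910/2.36² = 342.9 W m⁻².
T_eq = [S(1−A)/(4σ)]^(1/4) = [342.9×0.79/(4×5.67×10⁻⁸)]^(1/4) = 185.9 K.
ΔT = T_surf − T_eq = 265 − 185.9.

ΔT ≈ 79.1 K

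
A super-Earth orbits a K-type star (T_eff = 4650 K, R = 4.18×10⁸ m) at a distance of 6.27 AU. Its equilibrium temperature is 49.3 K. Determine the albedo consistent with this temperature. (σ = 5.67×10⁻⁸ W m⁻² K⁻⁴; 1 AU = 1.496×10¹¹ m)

d = 6.27 AU = 9.38×10¹¹ m.
L = 4πR_⋆²σT_⋆⁴ = 4π(4.18×10⁸)² × 5.67×10⁻⁸ × (4650)⁴ = 5.82×10²⁵ W.
S = L/(4πd²) = 5.26 W m⁻².
From T_eq⁴ = S(1−A)/(4σ): 1−A = 4σT_eq⁴/S.
1−A = 4 × 5.67×10⁻⁸ × (49.3)⁴ / 5.26 = 0.254.

A ≈ 0.75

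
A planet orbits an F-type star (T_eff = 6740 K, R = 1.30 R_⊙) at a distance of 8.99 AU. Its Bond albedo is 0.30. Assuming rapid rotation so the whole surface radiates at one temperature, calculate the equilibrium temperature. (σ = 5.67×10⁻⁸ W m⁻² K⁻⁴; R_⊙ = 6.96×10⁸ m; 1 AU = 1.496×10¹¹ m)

R_⋆ = 1.30 × 6.96×10⁸ = 9.05×10⁸ m.
d = 8.99 AU = 1.34×10¹² m.
L = 4πR_⋆²σT_⋆⁴ = 4π(9.05×10⁸)² × 5.67×10⁻⁸ × (6740)⁴ = 1.20×10²⁷ W.
S = L/(4πd²) = 53.0 W m⁻².
Energy balance: absorbed = emitted ⇒ πR²·S(1−A) = 4πR²·σT_eq⁴, so T_eq⁴ = S(1−A)/(4σ).
T_eq = [53.0 × 0.70 / (4 × 5.67×10⁻⁸)]^(1/4) = (1.63×10⁸)^(1/4) = 113 K.

T_eq ≈ 113 K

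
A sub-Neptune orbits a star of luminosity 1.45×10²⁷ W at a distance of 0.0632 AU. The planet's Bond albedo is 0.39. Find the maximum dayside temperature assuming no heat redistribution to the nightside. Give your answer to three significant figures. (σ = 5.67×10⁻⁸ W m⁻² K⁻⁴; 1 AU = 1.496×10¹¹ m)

T_ss ≈ 1930 K

d = 0.0632 AU = 9.45×10⁹ m.
Flux: S = L/(4πd²) = 1.45×10²⁷/(4π×(9.45×10⁹)²) = 1.29×10⁶ W m⁻².
With no redistribution each surface element balances locally: S(1−A) = σT⁴.
T = [1.29×10⁶ × 0.61 / 5.67×10⁻⁸]^(1/4) = (1.39×10¹³)^(1/4) = 1930 K.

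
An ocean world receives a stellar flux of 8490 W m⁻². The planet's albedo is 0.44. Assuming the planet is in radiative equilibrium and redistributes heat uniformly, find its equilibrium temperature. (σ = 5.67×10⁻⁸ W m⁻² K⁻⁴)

Energy balance: absorbed = emitted ⇒ πR²·S(1−A) = 4πR²·σT_eq⁴, so T_eq⁴ = S(1−A)/(4σ).
T_eq = [8490 × 0.56 / (4 × 5.67×10⁻⁸)]^(1/4) = (2.10×10¹⁰)^(1/4) = 381 K.

T_eq ≈ 381 K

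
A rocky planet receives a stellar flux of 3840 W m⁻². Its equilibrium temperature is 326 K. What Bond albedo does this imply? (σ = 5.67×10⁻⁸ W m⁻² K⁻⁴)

A ≈ 0.33

From T_eq⁴ = S(1−A)/(4σ): 1−A = 4σT_eq⁴/S.
1−A = 4 × 5.67×10⁻⁸ × (326)⁴ / 3840 = 0.667.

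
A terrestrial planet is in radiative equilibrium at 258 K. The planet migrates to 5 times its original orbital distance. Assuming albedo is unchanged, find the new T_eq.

T_eq ∝ L^(1/4) · d^(−1/2).
T′ = 258 / 5^(1/2) = 115 K.

T_eq ≈ 115 K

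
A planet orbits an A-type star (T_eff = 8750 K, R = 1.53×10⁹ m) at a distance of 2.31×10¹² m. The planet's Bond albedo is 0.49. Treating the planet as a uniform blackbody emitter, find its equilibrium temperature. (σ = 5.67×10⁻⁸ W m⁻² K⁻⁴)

T_eq ≈ 135 K

L = 4πR_⋆²σT_⋆⁴ = 4π(1.53×10⁹)² × 5.67×10⁻⁸ × (8750)⁴ = 9.78×10²⁷ W.
S = L/(4πd²) = 146 W m⁻².
Energy balance: absorbed = emitted ⇒ πR²·S(1−A) = 4πR²·σT_eq⁴, so T_eq⁴ = S(1−A)/(4σ).
T_eq = [146 × 0.51 / (4 × 5.67×10⁻⁸)]^(1/4) = (3.28×10⁸)^(1/4) = 135 K.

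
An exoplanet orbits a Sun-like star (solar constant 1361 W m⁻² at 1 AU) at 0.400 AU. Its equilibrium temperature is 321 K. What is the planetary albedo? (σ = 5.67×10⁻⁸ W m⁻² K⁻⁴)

Flux at 0.400 AU: S = 1361/0.400² = 8510 W m⁻².
From T_eq⁴ = S(1−A)/(4σ): 1−A = 4σT_eq⁴/S.
1−A = 4 × 5.67×10⁻⁸ × (321)⁴ / 8510 = 0.283.

A ≈ 0.72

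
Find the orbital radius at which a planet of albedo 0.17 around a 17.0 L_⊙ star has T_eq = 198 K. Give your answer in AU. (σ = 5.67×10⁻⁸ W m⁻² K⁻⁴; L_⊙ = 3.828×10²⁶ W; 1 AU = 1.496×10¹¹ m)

d ≈ 7.42 AU

L = 17.0 × 3.828×10²⁶ = 6.51×10²⁷ W.
From T_eq⁴ = L(1−A)/(16πσd²): d = √[L(1−A)/(16πσT_eq⁴)].
d = √[6.51×10²⁷ × 0.83 / (16π × 5.67×10⁻⁸ × (198)⁴)] = 1.11×10¹² m = 7.42 AU.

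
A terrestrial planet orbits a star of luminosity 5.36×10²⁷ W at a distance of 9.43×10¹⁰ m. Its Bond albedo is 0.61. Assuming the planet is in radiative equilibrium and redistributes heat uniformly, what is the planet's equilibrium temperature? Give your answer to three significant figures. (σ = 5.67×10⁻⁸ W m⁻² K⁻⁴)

T_eq ≈ 536 K

Flux: S = L/(4πd²) = 5.36×10²⁷/(4π×(9.43×10¹⁰)²) = 4.80×10⁴ W m⁻².
Energy balance: absorbed = emitted ⇒ πR²·S(1−A) = 4πR²·σT_eq⁴, so T_eq⁴ = S(1−A)/(4σ).
T_eq = [4.80×10⁴ × 0.39 / (4 × 5.67×10⁻⁸)]^(1/4) = (8.25×10¹⁰)^(1/4) = 536 K.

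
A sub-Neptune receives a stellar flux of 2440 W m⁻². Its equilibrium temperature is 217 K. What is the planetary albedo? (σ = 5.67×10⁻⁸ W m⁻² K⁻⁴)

A ≈ 0.79

From T_eq⁴ = S(1−A)/(4σ): 1−A = 4σT_eq⁴/S.
1−A = 4 × 5.67×10⁻⁸ × (217)⁴ / 2440 = 0.206.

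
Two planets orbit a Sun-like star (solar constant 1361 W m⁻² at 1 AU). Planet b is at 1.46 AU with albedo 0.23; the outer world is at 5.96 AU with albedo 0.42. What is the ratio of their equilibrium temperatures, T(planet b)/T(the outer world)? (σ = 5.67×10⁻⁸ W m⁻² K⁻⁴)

T_eq = [S₀(1−A)/(4σd²)]^(1/4), so T ∝ (1−A)^(1/4) / √d.
T₁ = [1361×0.77/(4×5.67×10⁻⁸×1.46²)]^(1/4) = 215.77 K.
T₂ = [1361×0.58/(4×5.67×10⁻⁸×5.96²)]^(1/4) = 99.49 K.

T₁/T₂ ≈ 2.169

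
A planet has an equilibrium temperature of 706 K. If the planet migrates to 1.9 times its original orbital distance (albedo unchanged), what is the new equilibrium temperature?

T_eq ≈ 512 K

T_eq ∝ L^(1/4) · d^(−1/2).
T′ = 706 / 1.9^(1/2) = 512 K.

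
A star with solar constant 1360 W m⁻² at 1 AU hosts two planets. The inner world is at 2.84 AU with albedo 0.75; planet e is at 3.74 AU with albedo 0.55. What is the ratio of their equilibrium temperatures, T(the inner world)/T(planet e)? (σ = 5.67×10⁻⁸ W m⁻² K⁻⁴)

T_eq = [S₀(1−A)/(4σd²)]^(1/4), so T ∝ (1−A)^(1/4) / √d.
T₁ = [1360×0.25/(4×5.67×10⁻⁸×2.84²)]^(1/4) = 116.76 K.
T₂ = [1360×0.45/(4×5.67×10⁻⁸×3.74²)]^(1/4) = 117.85 K.

T₁/T₂ ≈ 0.991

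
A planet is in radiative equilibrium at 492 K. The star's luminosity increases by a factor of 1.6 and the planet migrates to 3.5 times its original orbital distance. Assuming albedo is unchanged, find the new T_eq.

T_eq ∝ L^(1/4) · d^(−1/2).
T′ = 492 × 1.6^(1/4) / 3.5^(1/2) = 296 K.

T_eq ≈ 296 K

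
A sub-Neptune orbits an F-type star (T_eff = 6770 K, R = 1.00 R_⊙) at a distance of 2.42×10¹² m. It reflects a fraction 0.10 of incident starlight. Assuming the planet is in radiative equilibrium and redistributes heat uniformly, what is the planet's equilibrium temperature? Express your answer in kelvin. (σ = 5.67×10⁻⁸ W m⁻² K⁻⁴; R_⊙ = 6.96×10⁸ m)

R_⋆ = 1.00 × 6.96×10⁸ = 6.96×10⁸ m.
L = 4πR_⋆²σT_⋆⁴ = 4π(6.96×10⁸)² × 5.67×10⁻⁸ × (6770)⁴ = 7.25×10²⁶ W.
S = L/(4πd²) = 9.85 W m⁻².
Energy balance: absorbed = emitted ⇒ πR²·S(1−A) = 4πR²·σT_eq⁴, so T_eq⁴ = S(1−A)/(4σ).
T_eq = [9.85 × 0.90 / (4 × 5.67×10⁻⁸)]^(1/4) = (3.91×10⁷)^(1/4) = 79.1 K.

T_eq ≈ 79.1 K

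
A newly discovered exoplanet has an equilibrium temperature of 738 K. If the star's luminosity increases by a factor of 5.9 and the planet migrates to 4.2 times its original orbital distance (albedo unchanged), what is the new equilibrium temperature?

T_eq ∝ L^(1/4) · d^(−1/2).
T′ = 738 × 5.9^(1/4) / 4.2^(1/2) = 561 K.

T_eq ≈ 561 K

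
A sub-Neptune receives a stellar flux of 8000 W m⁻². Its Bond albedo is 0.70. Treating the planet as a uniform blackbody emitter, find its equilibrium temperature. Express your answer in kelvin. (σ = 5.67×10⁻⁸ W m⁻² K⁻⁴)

T_eq ≈ 321 K

Energy balance: absorbed = emitted ⇒ πR²·S(1−A) = 4πR²·σT_eq⁴, so T_eq⁴ = S(1−A)/(4σ).
T_eq = [8000 × 0.30 / (4 × 5.67×10⁻⁸)]^(1/4) = (1.06×10¹⁰)^(1/4) = 321 K.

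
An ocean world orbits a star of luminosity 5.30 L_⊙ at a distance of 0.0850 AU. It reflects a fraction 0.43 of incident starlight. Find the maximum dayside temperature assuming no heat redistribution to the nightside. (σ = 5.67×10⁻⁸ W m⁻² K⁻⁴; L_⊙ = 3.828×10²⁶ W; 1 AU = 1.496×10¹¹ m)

T_ss ≈ 1780 K

d = 0.0850 AU = 1.27×10¹⁰ m.
L = 5.30 × 3.828×10²⁶ = 2.03×10²⁷ W.
Flux: S = L/(4πd²) = 2.03×10²⁷/(4π×(1.27×10¹⁰)²) = 9.98×10⁵ W m⁻².
With no redistribution each surface element balances locally: S(1−A) = σT⁴.
T = [9.98×10⁵ × 0.57 / 5.67×10⁻⁸]^(1/4) = (1.00×10¹³)^(1/4) = 1780 K.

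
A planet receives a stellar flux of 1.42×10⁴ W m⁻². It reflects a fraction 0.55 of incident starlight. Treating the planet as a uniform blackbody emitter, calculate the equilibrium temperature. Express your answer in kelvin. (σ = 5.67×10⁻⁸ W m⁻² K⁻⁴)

T_eq ≈ 410 K

Energy balance: absorbed = emitted ⇒ πR²·S(1−A) = 4πR²·σT_eq⁴, so T_eq⁴ = S(1−A)/(4σ).
T_eq = [1.42×10⁴ × 0.45 / (4 × 5.67×10⁻⁸)]^(1/4) = (2.82×10¹⁰)^(1/4) = 410 K.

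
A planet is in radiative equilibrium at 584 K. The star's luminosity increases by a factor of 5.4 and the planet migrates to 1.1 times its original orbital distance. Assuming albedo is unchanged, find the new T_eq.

T_eq ≈ 849 K

T_eq ∝ L^(1/4) · d^(−1/2).
T′ = 584 × 5.4^(1/4) / 1.1^(1/2) = 849 K.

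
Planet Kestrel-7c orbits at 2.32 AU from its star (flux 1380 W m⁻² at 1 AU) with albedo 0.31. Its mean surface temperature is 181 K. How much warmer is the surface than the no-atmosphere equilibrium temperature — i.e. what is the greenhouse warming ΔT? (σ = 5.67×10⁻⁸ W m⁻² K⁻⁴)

ΔT ≈ 13.9 K

S = 1380/2.32² = 256.4 W m⁻².
T_eq = [S(1−A)/(4σ)]^(1/4) = [256.4×0.69/(4×5.67×10⁻⁸)]^(1/4) = 167.1 K.
ΔT = T_surf − T_eq = 181 − 167.1.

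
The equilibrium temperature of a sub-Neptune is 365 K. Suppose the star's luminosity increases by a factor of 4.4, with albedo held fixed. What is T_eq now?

T_eq ≈ 529 K

T_eq ∝ L^(1/4) · d^(−1/2).
T′ = 365 × 4.4^(1/4) = 529 K.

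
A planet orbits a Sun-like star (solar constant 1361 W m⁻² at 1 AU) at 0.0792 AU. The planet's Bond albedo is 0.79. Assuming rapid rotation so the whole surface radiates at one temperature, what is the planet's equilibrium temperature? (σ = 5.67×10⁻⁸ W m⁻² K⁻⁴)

T_eq ≈ 669 K

Flux at 0.0792 AU: S = 1361/0.0792² = 2.17×10⁵ W m⁻².
Energy balance: absorbed = emitted ⇒ πR²·S(1−A) = 4πR²·σT_eq⁴, so T_eq⁴ = S(1−A)/(4σ).
T_eq = [2.17×10⁵ × 0.21 / (4 × 5.67×10⁻⁸)]^(1/4) = (2.01×10¹¹)^(1/4) = 669 K.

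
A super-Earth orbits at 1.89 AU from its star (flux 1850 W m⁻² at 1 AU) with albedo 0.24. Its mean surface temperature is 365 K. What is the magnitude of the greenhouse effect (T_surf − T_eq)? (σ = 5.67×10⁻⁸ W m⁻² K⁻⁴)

S = 1850/1.89² = 517.9 W m⁻².
T_eq = [S(1−A)/(4σ)]^(1/4) = [517.9×0.76/(4×5.67×10⁻⁸)]^(1/4) = 204.1 K.
ΔT = T_surf − T_eq = 365 − 204.1.

ΔT ≈ 160.9 K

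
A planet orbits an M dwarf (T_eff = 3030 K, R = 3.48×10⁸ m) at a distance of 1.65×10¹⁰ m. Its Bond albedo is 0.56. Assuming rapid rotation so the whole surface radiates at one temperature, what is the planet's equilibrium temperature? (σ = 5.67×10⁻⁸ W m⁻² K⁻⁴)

L = 4πR_⋆²σT_⋆⁴ = 4π(3.48×10⁸)² × 5.67×10⁻⁸ × (3030)⁴ = 7.27×10²⁴ W.
S = L/(4πd²) = 2130 W m⁻².
Energy balance: absorbed = emitted ⇒ πR²·S(1−A) = 4πR²·σT_eq⁴, so T_eq⁴ = S(1−A)/(4σ).
T_eq = [2130 × 0.44 / (4 × 5.67×10⁻⁸)]^(1/4) = (4.12×10⁹)^(1/4) = 253 K.

T_eq ≈ 253 K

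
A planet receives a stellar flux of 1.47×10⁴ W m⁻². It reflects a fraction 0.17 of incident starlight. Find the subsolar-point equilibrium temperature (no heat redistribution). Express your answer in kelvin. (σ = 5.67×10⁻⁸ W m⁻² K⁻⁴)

At the subsolar point the surface absorbs S(1−A) and emits σT⁴ per unit area — no factor of 4, since only the local patch is in balance.
T = [1.47×10⁴ × 0.83 / 5.67×10⁻⁸]^(1/4) = (2.15×10¹¹)^(1/4) = 681 K.

T_ss ≈ 681 K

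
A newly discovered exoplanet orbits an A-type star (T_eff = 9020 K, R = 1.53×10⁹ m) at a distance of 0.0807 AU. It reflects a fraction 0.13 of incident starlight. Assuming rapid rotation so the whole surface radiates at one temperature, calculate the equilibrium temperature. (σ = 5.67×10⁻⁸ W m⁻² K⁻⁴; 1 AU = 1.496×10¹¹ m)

d = 0.0807 AU = 1.21×10¹⁰ m.
L = 4πR_⋆²σT_⋆⁴ = 4π(1.53×10⁹)² × 5.67×10⁻⁸ × (9020)⁴ = 1.10×10²⁸ W.
S = L/(4πd²) = 6.03×10⁶ W m⁻².
Energy balance: absorbed = emitted ⇒ πR²·S(1−A) = 4πR²·σT_eq⁴, so T_eq⁴ = S(1−A)/(4σ).
T_eq = [6.03×10⁶ × 0.87 / (4 × 5.67×10⁻⁸)]^(1/4) = (2.31×10¹³)^(1/4) = 2190 K.

T_eq ≈ 2190 K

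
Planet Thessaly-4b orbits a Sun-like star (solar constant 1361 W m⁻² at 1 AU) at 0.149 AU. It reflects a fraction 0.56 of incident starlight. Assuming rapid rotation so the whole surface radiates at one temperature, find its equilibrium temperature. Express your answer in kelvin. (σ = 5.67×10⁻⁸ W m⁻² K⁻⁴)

Flux at 0.149 AU: S = 1361/0.149² = 6.13×10⁴ W m⁻².
Energy balance: absorbed = emitted ⇒ πR²·S(1−A) = 4πR²·σT_eq⁴, so T_eq⁴ = S(1−A)/(4σ).
T_eq = [6.13×10⁴ × 0.44 / (4 × 5.67×10⁻⁸)]^(1/4) = (1.19×10¹¹)^(1/4) = 587 K.

T_eq ≈ 587 K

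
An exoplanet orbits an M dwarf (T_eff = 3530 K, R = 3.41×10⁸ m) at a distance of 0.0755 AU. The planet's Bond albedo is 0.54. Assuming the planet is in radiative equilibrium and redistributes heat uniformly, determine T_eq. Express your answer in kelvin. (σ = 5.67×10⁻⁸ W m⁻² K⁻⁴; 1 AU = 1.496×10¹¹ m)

d = 0.0755 AU = 1.13×10¹⁰ m.
L = 4πR_⋆²σT_⋆⁴ = 4π(3.41×10⁸)² × 5.67×10⁻⁸ × (3530)⁴ = 1.29×10²⁵ W.
S = L/(4πd²) = 8020 W m⁻².
Energy balance: absorbed = emitted ⇒ πR²·S(1−A) = 4πR²·σT_eq⁴, so T_eq⁴ = S(1−A)/(4σ).
T_eq = [8020 × 0.46 / (4 × 5.67×10⁻⁸)]^(1/4) = (1.63×10¹⁰)^(1/4) = 357 K.

T_eq ≈ 357 K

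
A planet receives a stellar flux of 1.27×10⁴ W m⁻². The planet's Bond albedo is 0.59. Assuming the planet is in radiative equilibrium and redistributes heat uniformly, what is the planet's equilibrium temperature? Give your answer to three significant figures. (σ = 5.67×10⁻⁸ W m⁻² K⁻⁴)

Energy balance: absorbed = emitted ⇒ πR²·S(1−A) = 4πR²·σT_eq⁴, so T_eq⁴ = S(1−A)/(4σ).
T_eq = [1.27×10⁴ × 0.41 / (4 × 5.67×10⁻⁸)]^(1/4) = (2.30×10¹⁰)^(1/4) = 389 K.

T_eq ≈ 389 K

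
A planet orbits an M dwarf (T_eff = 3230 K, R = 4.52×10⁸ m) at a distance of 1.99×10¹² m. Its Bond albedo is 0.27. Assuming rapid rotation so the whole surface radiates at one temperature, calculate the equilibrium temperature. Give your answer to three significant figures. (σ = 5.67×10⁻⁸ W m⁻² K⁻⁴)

L = 4πR_⋆²σT_⋆⁴ = 4π(4.52×10⁸)² × 5.67×10⁻⁸ × (3230)⁴ = 1.58×10²⁵ W.
S = L/(4πd²) = 0.318 W m⁻².
Energy balance: absorbed = emitted ⇒ πR²·S(1−A) = 4πR²·σT_eq⁴, so T_eq⁴ = S(1−A)/(4σ).
T_eq = [0.318 × 0.73 / (4 × 5.67×10⁻⁸)]^(1/4) = (1.02×10⁶)^(1/4) = 31.8 K.

T_eq ≈ 31.8 K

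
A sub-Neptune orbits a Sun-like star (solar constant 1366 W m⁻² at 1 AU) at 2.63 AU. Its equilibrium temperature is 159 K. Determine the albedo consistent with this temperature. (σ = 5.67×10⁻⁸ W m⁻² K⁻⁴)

Flux at 2.63 AU: S = 1366/2.63² = 197 W m⁻².
From T_eq⁴ = S(1−A)/(4σ): 1−A = 4σT_eq⁴/S.
1−A = 4 × 5.67×10⁻⁸ × (159)⁴ / 197 = 0.734.

A ≈ 0.27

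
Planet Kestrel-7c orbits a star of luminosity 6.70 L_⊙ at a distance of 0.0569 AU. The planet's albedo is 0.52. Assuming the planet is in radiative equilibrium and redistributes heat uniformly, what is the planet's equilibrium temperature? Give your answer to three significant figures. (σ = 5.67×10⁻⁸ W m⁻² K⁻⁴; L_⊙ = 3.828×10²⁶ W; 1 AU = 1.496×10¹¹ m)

d = 0.0569 AU = 8.51×10⁹ m.
L = 6.70 × 3.828×10²⁶ = 2.56×10²⁷ W.
Flux: S = L/(4πd²) = 2.56×10²⁷/(4π×(8.51×10⁹)²) = 2.82×10⁶ W m⁻².
Energy balance: absorbed = emitted ⇒ πR²·S(1−A) = 4πR²·σT_eq⁴, so T_eq⁴ = S(1−A)/(4σ).
T_eq = [2.82×10⁶ × 0.48 / (4 × 5.67×10⁻⁸)]^(1/4) = (5.96×10¹²)^(1/4) = 1560 K.

T_eq ≈ 1560 K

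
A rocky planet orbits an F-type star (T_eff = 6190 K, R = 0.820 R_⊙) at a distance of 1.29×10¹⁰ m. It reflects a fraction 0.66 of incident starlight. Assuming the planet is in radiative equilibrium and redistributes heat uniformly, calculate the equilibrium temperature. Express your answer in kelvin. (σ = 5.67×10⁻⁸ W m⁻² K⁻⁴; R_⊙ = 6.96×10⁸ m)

R_⋆ = 0.820 × 6.96×10⁸ = 5.71×10⁸ m.
L = 4πR_⋆²σT_⋆⁴ = 4π(5.71×10⁸)² × 5.67×10⁻⁸ × (6190)⁴ = 3.41×10²⁶ W.
S = L/(4πd²) = 1.63×10⁵ W m⁻².
Energy balance: absorbed = emitted ⇒ πR²·S(1−A) = 4πR²·σT_eq⁴, so T_eq⁴ = S(1−A)/(4σ).
T_eq = [1.63×10⁵ × 0.34 / (4 × 5.67×10⁻⁸)]^(1/4) = (2.44×10¹¹)^(1/4) = 703 K.

T_eq ≈ 703 K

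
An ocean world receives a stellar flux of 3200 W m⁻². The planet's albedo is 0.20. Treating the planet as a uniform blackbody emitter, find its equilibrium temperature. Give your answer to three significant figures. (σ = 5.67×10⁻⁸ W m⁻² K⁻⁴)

T_eq ≈ 326 K

Energy balance: absorbed = emitted ⇒ πR²·S(1−A) = 4πR²·σT_eq⁴, so T_eq⁴ = S(1−A)/(4σ).
T_eq = [3200 × 0.80 / (4 × 5.67×10⁻⁸)]^(1/4) = (1.13×10¹⁰)^(1/4) = 326 K.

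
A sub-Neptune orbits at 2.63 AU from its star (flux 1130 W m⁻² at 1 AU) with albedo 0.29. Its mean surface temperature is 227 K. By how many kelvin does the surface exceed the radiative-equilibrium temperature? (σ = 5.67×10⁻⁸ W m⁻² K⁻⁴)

S = 1130/2.63² = 163.4 W m⁻².
T_eq = [S(1−A)/(4σ)]^(1/4) = [163.4×0.71/(4×5.67×10⁻⁸)]^(1/4) = 150.4 K.
ΔT = T_surf − T_eq = 227 − 150.4.

ΔT ≈ 76.6 K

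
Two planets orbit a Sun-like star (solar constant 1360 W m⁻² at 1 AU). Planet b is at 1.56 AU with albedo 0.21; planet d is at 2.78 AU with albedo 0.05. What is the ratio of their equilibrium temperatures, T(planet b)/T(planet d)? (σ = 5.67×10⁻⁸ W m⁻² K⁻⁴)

T₁/T₂ ≈ 1.275

T_eq = [S₀(1−A)/(4σd²)]^(1/4), so T ∝ (1−A)^(1/4) / √d.
T₁ = [1360×0.79/(4×5.67×10⁻⁸×1.56²)]^(1/4) = 210.05 K.
T₂ = [1360×0.95/(4×5.67×10⁻⁸×2.78²)]^(1/4) = 164.77 K.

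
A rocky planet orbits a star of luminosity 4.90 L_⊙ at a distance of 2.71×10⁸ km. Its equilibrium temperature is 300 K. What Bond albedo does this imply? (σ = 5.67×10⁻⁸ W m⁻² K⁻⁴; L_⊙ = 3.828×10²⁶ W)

d = 2.71×10⁸ km = 2.71×10¹¹ m.
L = 4.90 × 3.828×10²⁶ = 1.88×10²⁷ W.
Flux: S = L/(4πd²) = 1.88×10²⁷/(4π×(2.71×10¹¹)²) = 2030 W m⁻².
From T_eq⁴ = S(1−A)/(4σ): 1−A = 4σT_eq⁴/S.
1−A = 4 × 5.67×10⁻⁸ × (300)⁴ / 2030 = 0.904.

A ≈ 0.10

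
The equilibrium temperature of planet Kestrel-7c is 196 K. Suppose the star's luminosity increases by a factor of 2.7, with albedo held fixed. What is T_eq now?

T_eq ∝ L^(1/4) · d^(−1/2).
T′ = 196 × 2.7^(1/4) = 251 K.

T_eq ≈ 251 K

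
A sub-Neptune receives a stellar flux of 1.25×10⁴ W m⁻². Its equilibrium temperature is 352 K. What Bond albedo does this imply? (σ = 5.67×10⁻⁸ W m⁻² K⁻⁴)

A ≈ 0.72

From T_eq⁴ = S(1−A)/(4σ): 1−A = 4σT_eq⁴/S.
1−A = 4 × 5.67×10⁻⁸ × (352)⁴ / 1.25×10⁴ = 0.279.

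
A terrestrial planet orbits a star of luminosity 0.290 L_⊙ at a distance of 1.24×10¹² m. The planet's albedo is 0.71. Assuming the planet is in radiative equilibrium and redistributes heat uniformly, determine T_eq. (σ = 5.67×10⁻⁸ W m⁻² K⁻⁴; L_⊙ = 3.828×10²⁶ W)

T_eq ≈ 52.1 K

L = 0.290 × 3.828×10²⁶ = 1.11×10²⁶ W.
Flux: S = L/(4πd²) = 1.11×10²⁶/(4π×(1.24×10¹²)²) = 5.75 W m⁻².
Energy balance: absorbed = emitted ⇒ πR²·S(1−A) = 4πR²·σT_eq⁴, so T_eq⁴ = S(1−A)/(4σ).
T_eq = [5.75 × 0.29 / (4 × 5.67×10⁻⁸)]^(1/4) = (7.35×10⁶)^(1/4) = 52.1 K.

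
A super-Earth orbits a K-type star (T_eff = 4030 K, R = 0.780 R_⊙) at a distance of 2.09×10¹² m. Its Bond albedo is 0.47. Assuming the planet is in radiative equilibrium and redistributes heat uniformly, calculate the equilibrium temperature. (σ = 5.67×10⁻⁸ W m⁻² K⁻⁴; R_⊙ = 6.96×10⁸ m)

T_eq ≈ 39.2 K

R_⋆ = 0.780 × 6.96×10⁸ = 5.43×10⁸ m.
L = 4πR_⋆²σT_⋆⁴ = 4π(5.43×10⁸)² × 5.67×10⁻⁸ × (4030)⁴ = 5.54×10²⁵ W.
S = L/(4πd²) = 1.01 W m⁻².
Energy balance: absorbed = emitted ⇒ πR²·S(1−A) = 4πR²·σT_eq⁴, so T_eq⁴ = S(1−A)/(4σ).
T_eq = [1.01 × 0.53 / (4 × 5.67×10⁻⁸)]^(1/4) = (2.36×10⁶)^(1/4) = 39.2 K.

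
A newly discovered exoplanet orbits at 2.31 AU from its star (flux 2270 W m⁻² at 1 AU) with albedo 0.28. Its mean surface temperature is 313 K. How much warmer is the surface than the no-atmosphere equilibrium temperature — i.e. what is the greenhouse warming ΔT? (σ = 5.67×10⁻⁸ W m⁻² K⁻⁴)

ΔT ≈ 121.3 K

S = 2270/2.31² = 425.4 W m⁻².
T_eq = [S(1−A)/(4σ)]^(1/4) = [425.4×0.72/(4×5.67×10⁻⁸)]^(1/4) = 191.7 K.
ΔT = T_surf − T_eq = 313 − 191.7.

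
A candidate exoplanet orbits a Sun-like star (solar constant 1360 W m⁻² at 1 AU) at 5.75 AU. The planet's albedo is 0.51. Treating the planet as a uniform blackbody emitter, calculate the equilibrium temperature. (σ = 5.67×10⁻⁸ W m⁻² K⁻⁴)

T_eq ≈ 97.1 K

Flux at 5.75 AU: S = 1360/5.75² = 41.1 W m⁻².
Energy balance: absorbed = emitted ⇒ πR²·S(1−A) = 4πR²·σT_eq⁴, so T_eq⁴ = S(1−A)/(4σ).
T_eq = [41.1 × 0.49 / (4 × 5.67×10⁻⁸)]^(1/4) = (8.89×10⁷)^(1/4) = 97.1 K.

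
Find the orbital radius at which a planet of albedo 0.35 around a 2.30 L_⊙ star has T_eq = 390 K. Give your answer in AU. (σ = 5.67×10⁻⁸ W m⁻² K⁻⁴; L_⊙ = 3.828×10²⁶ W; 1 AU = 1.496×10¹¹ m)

L = 2.30 × 3.828×10²⁶ = 8.80×10²⁶ W.
From T_eq⁴ = L(1−A)/(16πσd²): d = √[L(1−A)/(16πσT_eq⁴)].
d = √[8.80×10²⁶ × 0.65 / (16π × 5.67×10⁻⁸ × (390)⁴)] = 9.32×10¹⁰ m = 0.623 AU.

d ≈ 0.623 AU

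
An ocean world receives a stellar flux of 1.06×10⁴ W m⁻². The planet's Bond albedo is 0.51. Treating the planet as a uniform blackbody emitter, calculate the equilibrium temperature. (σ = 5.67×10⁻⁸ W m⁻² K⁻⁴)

T_eq ≈ 389 K

Energy balance: absorbed = emitted ⇒ πR²·S(1−A) = 4πR²·σT_eq⁴, so T_eq⁴ = S(1−A)/(4σ).
T_eq = [1.06×10⁴ × 0.49 / (4 × 5.67×10⁻⁸)]^(1/4) = (2.29×10¹⁰)^(1/4) = 389 K.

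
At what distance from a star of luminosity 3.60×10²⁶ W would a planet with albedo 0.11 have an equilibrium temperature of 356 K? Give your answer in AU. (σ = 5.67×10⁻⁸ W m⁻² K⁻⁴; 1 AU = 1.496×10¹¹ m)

d ≈ 0.559 AU

From T_eq⁴ = L(1−A)/(16πσd²): d = √[L(1−A)/(16πσT_eq⁴)].
d = √[3.60×10²⁶ × 0.89 / (16π × 5.67×10⁻⁸ × (356)⁴)] = 8.37×10¹⁰ m = 0.559 AU.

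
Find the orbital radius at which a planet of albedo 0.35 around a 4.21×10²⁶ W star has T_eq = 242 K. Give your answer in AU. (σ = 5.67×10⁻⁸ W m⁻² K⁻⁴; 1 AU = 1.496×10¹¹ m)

From T_eq⁴ = L(1−A)/(16πσd²): d = √[L(1−A)/(16πσT_eq⁴)].
d = √[4.21×10²⁶ × 0.65 / (16π × 5.67×10⁻⁸ × (242)⁴)] = 1.67×10¹¹ m = 1.12 AU.

d ≈ 1.12 AU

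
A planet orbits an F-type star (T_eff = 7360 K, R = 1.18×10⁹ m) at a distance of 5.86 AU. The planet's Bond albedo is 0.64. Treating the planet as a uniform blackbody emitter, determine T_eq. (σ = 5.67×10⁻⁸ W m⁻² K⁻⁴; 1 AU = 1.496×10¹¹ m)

T_eq ≈ 148 K

d = 5.86 AU = 8.77×10¹¹ m.
L = 4πR_⋆²σT_⋆⁴ = 4π(1.18×10⁹)² × 5.67×10⁻⁸ × (7360)⁴ = 2.91×10²⁷ W.
S = L/(4πd²) = 301 W m⁻².
Energy balance: absorbed = emitted ⇒ πR²·S(1−A) = 4πR²·σT_eq⁴, so T_eq⁴ = S(1−A)/(4σ).
T_eq = [301 × 0.36 / (4 × 5.67×10⁻⁸)]^(1/4) = (4.78×10⁸)^(1/4) = 148 K.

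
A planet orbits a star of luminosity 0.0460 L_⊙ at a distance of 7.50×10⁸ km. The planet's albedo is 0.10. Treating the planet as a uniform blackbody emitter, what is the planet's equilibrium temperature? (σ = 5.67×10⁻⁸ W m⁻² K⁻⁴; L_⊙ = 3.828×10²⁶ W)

d = 7.50×10⁸ km = 7.50×10¹¹ m.
L = 0.0460 × 3.828×10²⁶ = 1.76×10²⁵ W.
Flux: S = L/(4πd²) = 1.76×10²⁵/(4π×(7.50×10¹¹)²) = 2.49 W m⁻².
Energy balance: absorbed = emitted ⇒ πR²·S(1−A) = 4πR²·σT_eq⁴, so T_eq⁴ = S(1−A)/(4σ).
T_eq = [2.49 × 0.90 / (4 × 5.67×10⁻⁸)]^(1/4) = (9.89×10⁶)^(1/4) = 56.1 K.

T_eq ≈ 56.1 K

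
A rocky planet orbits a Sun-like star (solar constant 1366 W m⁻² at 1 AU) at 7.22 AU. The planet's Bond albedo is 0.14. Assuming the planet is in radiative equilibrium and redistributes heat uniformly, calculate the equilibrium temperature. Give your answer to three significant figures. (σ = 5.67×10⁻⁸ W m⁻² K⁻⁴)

T_eq ≈ 99.8 K

Flux at 7.22 AU: S = 1366/7.22² = 26.2 W m⁻².
Energy balance: absorbed = emitted ⇒ πR²·S(1−A) = 4πR²·σT_eq⁴, so T_eq⁴ = S(1−A)/(4σ).
T_eq = [26.2 × 0.86 / (4 × 5.67×10⁻⁸)]^(1/4) = (9.94×10⁷)^(1/4) = 99.8 K.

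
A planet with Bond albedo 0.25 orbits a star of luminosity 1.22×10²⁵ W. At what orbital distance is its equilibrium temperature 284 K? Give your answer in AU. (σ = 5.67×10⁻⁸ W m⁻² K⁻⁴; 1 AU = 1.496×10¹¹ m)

From T_eq⁴ = L(1−A)/(16πσd²): d = √[L(1−A)/(16πσT_eq⁴)].
d = √[1.22×10²⁵ × 0.75 / (16π × 5.67×10⁻⁸ × (284)⁴)] = 2.22×10¹⁰ m = 0.148 AU.

d ≈ 0.148 AU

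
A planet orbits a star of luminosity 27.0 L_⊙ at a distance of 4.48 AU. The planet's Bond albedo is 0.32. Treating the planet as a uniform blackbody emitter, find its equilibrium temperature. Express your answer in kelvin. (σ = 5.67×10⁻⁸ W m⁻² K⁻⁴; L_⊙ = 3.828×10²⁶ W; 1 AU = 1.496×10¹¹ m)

T_eq ≈ 272 K

d = 4.48 AU = 6.70×10¹¹ m.
L = 27.0 × 3.828×10²⁶ = 1.03×10²⁸ W.
Flux: S = L/(4πd²) = 1.03×10²⁸/(4π×(6.70×10¹¹)²) = 1830 W m⁻².
Energy balance: absorbed = emitted ⇒ πR²·S(1−A) = 4πR²·σT_eq⁴, so T_eq⁴ = S(1−A)/(4σ).
T_eq = [1830 × 0.68 / (4 × 5.67×10⁻⁸)]^(1/4) = (5.49×10⁹)^(1/4) = 272 K.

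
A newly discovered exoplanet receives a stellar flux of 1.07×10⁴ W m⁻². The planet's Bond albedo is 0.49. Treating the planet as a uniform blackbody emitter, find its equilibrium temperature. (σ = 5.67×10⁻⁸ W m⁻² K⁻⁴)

T_eq ≈ 394 K

Energy balance: absorbed = emitted ⇒ πR²·S(1−A) = 4πR²·σT_eq⁴, so T_eq⁴ = S(1−A)/(4σ).
T_eq = [1.07×10⁴ × 0.51 / (4 × 5.67×10⁻⁸)]^(1/4) = (2.41×10¹⁰)^(1/4) = 394 K.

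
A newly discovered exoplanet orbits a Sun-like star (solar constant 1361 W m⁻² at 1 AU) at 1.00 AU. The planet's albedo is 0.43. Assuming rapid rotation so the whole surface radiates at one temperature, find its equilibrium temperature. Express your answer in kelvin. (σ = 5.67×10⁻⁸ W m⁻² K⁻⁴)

Flux at 1.00 AU: S = 1361/1.00² = 1360 W m⁻².
Energy balance: absorbed = emitted ⇒ πR²·S(1−A) = 4πR²·σT_eq⁴, so T_eq⁴ = S(1−A)/(4σ).
T_eq = [1360 × 0.57 / (4 × 5.67×10⁻⁸)]^(1/4) = (3.42×10⁹)^(1/4) = 242 K.

T_eq ≈ 242 K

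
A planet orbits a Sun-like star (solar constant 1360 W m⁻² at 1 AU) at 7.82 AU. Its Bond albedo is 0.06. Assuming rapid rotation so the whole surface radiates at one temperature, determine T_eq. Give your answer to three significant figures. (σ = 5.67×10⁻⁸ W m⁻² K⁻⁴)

T_eq ≈ 98.0 K

Flux at 7.82 AU: S = 1360/7.82² = 22.2 W m⁻².
Energy balance: absorbed = emitted ⇒ πR²·S(1−A) = 4πR²·σT_eq⁴, so T_eq⁴ = S(1−A)/(4σ).
T_eq = [22.2 × 0.94 / (4 × 5.67×10⁻⁸)]^(1/4) = (9.22×10⁷)^(1/4) = 98.0 K.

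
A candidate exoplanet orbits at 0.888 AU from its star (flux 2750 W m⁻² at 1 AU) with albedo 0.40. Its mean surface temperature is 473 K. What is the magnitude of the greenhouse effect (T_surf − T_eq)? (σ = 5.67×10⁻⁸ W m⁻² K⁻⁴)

ΔT ≈ 163.1 K

S = 2750/0.888² = 3487 W m⁻².
T_eq = [S(1−A)/(4σ)]^(1/4) = [3487×0.60/(4×5.67×10⁻⁸)]^(1/4) = 309.9 K.
ΔT = T_surf − T_eq = 473 − 309.9.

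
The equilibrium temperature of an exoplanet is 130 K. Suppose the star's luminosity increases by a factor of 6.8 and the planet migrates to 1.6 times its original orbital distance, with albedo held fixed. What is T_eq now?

T_eq ≈ 166 K

T_eq ∝ L^(1/4) · d^(−1/2).
T′ = 130 × 6.8^(1/4) / 1.6^(1/2) = 166 K.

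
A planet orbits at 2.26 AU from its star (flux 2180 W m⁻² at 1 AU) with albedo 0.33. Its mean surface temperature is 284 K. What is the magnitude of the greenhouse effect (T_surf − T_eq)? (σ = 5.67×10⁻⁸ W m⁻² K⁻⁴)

ΔT ≈ 95.6 K

S = 2180/2.26² = 426.8 W m⁻².
T_eq = [S(1−A)/(4σ)]^(1/4) = [426.8×0.67/(4×5.67×10⁻⁸)]^(1/4) = 188.4 K.
ΔT = T_surf − T_eq = 284 − 188.4.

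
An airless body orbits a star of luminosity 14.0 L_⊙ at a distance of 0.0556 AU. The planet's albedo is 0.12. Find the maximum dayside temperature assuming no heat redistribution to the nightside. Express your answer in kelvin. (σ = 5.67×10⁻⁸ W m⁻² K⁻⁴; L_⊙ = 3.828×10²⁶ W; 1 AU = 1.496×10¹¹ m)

d = 0.0556 AU = 8.32×10⁹ m.
L = 14.0 × 3.828×10²⁶ = 5.36×10²⁷ W.
Flux: S = L/(4πd²) = 5.36×10²⁷/(4π×(8.32×10⁹)²) = 6.16×10⁶ W m⁻².
With no redistribution each surface element balances locally: S(1−A) = σT⁴.
T = [6.16×10⁶ × 0.88 / 5.67×10⁻⁸]^(1/4) = (9.57×10¹³)^(1/4) = 3130 K.

T_ss ≈ 3130 K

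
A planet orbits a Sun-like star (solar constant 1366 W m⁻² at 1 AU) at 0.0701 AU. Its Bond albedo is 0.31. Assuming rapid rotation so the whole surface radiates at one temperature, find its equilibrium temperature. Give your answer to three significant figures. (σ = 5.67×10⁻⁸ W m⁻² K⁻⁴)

T_eq ≈ 959 K

Flux at 0.0701 AU: S = 1366/0.0701² = 2.78×10⁵ W m⁻².
Energy balance: absorbed = emitted ⇒ πR²·S(1−A) = 4πR²·σT_eq⁴, so T_eq⁴ = S(1−A)/(4σ).
T_eq = [2.78×10⁵ × 0.69 / (4 × 5.67×10⁻⁸)]^(1/4) = (8.46×10¹¹)^(1/4) = 959 K.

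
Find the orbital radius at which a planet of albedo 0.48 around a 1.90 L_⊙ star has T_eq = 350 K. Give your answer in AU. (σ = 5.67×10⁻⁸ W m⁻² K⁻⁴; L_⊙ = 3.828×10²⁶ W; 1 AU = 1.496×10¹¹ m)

d ≈ 0.629 AU

L = 1.90 × 3.828×10²⁶ = 7.27×10²⁶ W.
From T_eq⁴ = L(1−A)/(16πσd²): d = √[L(1−A)/(16πσT_eq⁴)].
d = √[7.27×10²⁶ × 0.52 / (16π × 5.67×10⁻⁸ × (350)⁴)] = 9.40×10¹⁰ m = 0.629 AU.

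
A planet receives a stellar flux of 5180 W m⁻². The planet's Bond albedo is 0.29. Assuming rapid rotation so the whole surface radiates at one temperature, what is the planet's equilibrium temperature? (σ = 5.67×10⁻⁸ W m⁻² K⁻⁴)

T_eq ≈ 357 K

Energy balance: absorbed = emitted ⇒ πR²·S(1−A) = 4πR²·σT_eq⁴, so T_eq⁴ = S(1−A)/(4σ).
T_eq = [5180 × 0.71 / (4 × 5.67×10⁻⁸)]^(1/4) = (1.62×10¹⁰)^(1/4) = 357 K.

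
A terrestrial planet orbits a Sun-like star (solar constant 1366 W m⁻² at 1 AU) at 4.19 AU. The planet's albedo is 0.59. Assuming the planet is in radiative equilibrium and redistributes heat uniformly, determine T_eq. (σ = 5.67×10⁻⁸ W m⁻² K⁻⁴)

T_eq ≈ 109 K

Flux at 4.19 AU: S = 1366/4.19² = 77.8 W m⁻².
Energy balance: absorbed = emitted ⇒ πR²·S(1−A) = 4πR²·σT_eq⁴, so T_eq⁴ = S(1−A)/(4σ).
T_eq = [77.8 × 0.41 / (4 × 5.67×10⁻⁸)]^(1/4) = (1.41×10⁸)^(1/4) = 109 K.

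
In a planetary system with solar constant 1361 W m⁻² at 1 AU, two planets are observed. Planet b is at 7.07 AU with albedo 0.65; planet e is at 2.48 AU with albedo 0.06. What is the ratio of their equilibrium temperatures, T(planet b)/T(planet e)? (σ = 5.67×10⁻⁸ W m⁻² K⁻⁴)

T_eq = [S₀(1−A)/(4σd²)]^(1/4), so T ∝ (1−A)^(1/4) / √d.
T₁ = [1361×0.35/(4×5.67×10⁻⁸×7.07²)]^(1/4) = 80.51 K.
T₂ = [1361×0.94/(4×5.67×10⁻⁸×2.48²)]^(1/4) = 174.02 K.

T₁/T₂ ≈ 0.463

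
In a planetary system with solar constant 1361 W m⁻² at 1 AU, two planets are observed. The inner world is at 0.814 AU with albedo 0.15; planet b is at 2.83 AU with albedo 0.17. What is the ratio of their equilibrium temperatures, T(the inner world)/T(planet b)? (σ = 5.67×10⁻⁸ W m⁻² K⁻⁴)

T₁/T₂ ≈ 1.876

T_eq = [S₀(1−A)/(4σd²)]^(1/4), so T ∝ (1−A)^(1/4) / √d.
T₁ = [1361×0.85/(4×5.67×10⁻⁸×0.814²)]^(1/4) = 296.21 K.
T₂ = [1361×0.83/(4×5.67×10⁻⁸×2.83²)]^(1/4) = 157.92 K.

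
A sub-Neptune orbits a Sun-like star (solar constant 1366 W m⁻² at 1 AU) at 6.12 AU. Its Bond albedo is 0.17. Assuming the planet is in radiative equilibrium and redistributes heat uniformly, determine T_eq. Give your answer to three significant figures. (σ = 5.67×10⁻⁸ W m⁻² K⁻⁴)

Flux at 6.12 AU: S = 1366/6.12² = 36.5 W m⁻².
Energy balance: absorbed = emitted ⇒ πR²·S(1−A) = 4πR²·σT_eq⁴, so T_eq⁴ = S(1−A)/(4σ).
T_eq = [36.5 × 0.83 / (4 × 5.67×10⁻⁸)]^(1/4) = (1.33×10⁸)^(1/4) = 107 K.

T_eq ≈ 107 K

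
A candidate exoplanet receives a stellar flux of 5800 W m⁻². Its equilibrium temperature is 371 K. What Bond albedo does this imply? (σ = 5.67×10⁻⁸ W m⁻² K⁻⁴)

From T_eq⁴ = S(1−A)/(4σ): 1−A = 4σT_eq⁴/S.
1−A = 4 × 5.67×10⁻⁸ × (371)⁴ / 5800 = 0.741.

A ≈ 0.26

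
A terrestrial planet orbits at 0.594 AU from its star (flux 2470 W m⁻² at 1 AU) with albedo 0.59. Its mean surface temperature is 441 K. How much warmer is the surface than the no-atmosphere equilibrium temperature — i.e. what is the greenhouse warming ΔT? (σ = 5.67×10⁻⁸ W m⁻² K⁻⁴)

S = 2470/0.594² = 7000 W m⁻².
T_eq = [S(1−A)/(4σ)]^(1/4) = [7000×0.41/(4×5.67×10⁻⁸)]^(1/4) = 335.4 K.
ΔT = T_surf − T_eq = 441 − 335.4.

ΔT ≈ 105.6 K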